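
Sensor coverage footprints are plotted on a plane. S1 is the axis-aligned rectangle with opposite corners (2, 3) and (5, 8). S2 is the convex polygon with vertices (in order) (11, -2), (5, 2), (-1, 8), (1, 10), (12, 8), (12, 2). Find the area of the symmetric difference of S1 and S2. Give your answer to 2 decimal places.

|S1| = 15, |S2| = 87, |S1∩S2| = 13.
|S1 △ S2| = |S1| + |S2| − 2·|S1∩S2| = 15 + 87 − 26 = 76.00.

76.00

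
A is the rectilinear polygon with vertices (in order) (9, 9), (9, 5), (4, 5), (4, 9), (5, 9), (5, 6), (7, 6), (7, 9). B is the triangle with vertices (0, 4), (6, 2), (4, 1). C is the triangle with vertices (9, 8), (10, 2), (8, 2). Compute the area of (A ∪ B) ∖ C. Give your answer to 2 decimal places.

18.25

|A ∪ B| = 19.
|(A ∪ B) ∩ C| = 0.75.
|(A ∪ B) ∖ C| = 19 − 0.75 = 18.25.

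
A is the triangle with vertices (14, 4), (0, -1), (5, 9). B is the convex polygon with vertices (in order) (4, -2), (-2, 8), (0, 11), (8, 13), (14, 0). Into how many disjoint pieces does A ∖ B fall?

2

A ∖ B splits into 2 disjoint pieces (area 1.7957, area 3.5545).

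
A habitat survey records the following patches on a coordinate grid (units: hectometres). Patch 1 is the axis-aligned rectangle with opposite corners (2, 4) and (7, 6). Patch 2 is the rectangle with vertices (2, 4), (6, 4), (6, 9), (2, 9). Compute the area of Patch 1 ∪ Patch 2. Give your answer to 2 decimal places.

22.00

By inclusion–exclusion:
Individual areas: |Patch 1| = 10, |Patch 2| = 20.
|Patch 1∩Patch 2|: x∈[2,6], y∈[4,6] → 4·2 = 8.
|Patch 1 ∪ Patch 2| = 30 − 8 = 22.00.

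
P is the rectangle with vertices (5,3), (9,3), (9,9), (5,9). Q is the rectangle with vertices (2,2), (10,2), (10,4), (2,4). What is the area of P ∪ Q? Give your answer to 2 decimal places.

36.00

By inclusion–exclusion:
Individual areas: |P| = 24, |Q| = 16.
|P∩Q|: x∈[5,9], y∈[3,4] → 4·1 = 4.
|P ∪ Q| = 40 − 4 = 36.00.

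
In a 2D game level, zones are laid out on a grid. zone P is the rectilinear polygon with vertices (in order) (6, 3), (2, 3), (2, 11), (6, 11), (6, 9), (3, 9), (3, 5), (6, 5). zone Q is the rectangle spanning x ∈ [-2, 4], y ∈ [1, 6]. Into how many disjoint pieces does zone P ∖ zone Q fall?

zone P ∖ zone Q splits into 2 disjoint pieces (area 4, area 11).

2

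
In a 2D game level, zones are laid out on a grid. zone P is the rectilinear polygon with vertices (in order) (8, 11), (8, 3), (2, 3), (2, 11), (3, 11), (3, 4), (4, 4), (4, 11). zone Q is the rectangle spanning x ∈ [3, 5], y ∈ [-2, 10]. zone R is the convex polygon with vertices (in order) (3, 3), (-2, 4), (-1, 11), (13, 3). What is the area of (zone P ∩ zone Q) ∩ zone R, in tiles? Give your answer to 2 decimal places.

5.86

|zone P ∩ zone Q| = 8.
|(zone P ∩ zone Q) ∩ zone R| = 5.86.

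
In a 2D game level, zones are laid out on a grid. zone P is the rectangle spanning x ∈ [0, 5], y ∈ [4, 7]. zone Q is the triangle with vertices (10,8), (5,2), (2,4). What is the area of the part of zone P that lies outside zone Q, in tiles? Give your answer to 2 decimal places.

12.75

|zone P| = 15, |zone P∩zone Q| = 2.25.
|zone P ∖ zone Q| = |zone P| − |zone P∩zone Q| = 15 − 2.25 = 12.75.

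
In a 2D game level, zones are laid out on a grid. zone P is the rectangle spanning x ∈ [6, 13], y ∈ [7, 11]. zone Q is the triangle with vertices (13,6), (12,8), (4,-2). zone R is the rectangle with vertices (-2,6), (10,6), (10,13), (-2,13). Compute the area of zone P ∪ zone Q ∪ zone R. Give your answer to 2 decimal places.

By inclusion–exclusion:
Individual areas: |zone P| = 28, |zone Q| = 13, |zone R| = 84.
|zone P∩zone Q| = 0.65.
|zone P∩zone R|: x∈[6,10], y∈[7,11] → 4·4 = 16.
|zone Q∩zone R| = 0.
|zone P∩zone Q∩zone R| = 0.
|zone P ∪ zone Q ∪ zone R| = 125 − 16.65 + 0 = 108.35.

108.35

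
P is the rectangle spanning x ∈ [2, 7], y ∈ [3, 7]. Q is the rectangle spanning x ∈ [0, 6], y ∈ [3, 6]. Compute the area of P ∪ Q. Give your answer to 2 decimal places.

By inclusion–exclusion:
Individual areas: |P| = 20, |Q| = 18.
|P∩Q|: x∈[2,6], y∈[3,6] → 4·3 = 12.
|P ∪ Q| = 38 − 12 = 26.00.

26.00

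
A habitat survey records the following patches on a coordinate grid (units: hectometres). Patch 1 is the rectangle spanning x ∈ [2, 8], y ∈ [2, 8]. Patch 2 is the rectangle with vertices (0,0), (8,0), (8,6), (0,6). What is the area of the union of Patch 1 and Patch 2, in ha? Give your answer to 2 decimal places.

60.00

By inclusion–exclusion:
Individual areas: |Patch 1| = 36, |Patch 2| = 48.
|Patch 1∩Patch 2|: x∈[2,8], y∈[2,6] → 6·4 = 24.
|Patch 1 ∪ Patch 2| = 84 − 24 = 60.00.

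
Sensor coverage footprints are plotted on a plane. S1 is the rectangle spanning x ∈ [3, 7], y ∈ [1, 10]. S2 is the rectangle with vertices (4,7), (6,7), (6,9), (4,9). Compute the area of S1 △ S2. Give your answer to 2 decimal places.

|S1∩S2|: x∈[4,6], y∈[7,9] → 2·2 = 4.
|S1 △ S2| = |S1| + |S2| − 2·|S1∩S2| = 36 + 4 − 8 = 32.00.

32.00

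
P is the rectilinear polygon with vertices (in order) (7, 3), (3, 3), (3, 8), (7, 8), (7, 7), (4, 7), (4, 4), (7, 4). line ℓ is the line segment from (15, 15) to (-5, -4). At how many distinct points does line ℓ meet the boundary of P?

4

The segment meets the boundary at (4,4.55), (6.579,7), (7,7.4), (3,3.6).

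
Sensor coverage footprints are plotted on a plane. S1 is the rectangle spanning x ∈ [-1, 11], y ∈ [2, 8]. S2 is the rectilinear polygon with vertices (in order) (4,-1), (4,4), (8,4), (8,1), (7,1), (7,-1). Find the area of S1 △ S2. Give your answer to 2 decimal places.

|S1| = 72, |S2| = 18, |S1∩S2| = 8.
|S1 △ S2| = |S1| + |S2| − 2·|S1∩S2| = 72 + 18 − 16 = 74.00.

74.00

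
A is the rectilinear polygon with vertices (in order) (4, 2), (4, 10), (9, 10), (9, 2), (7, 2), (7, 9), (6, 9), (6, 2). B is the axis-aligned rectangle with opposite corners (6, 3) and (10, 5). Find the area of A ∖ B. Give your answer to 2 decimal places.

29.00

|A| = 33, |A∩B| = 4.
|A ∖ B| = |A| − |A∩B| = 33 − 4 = 29.00.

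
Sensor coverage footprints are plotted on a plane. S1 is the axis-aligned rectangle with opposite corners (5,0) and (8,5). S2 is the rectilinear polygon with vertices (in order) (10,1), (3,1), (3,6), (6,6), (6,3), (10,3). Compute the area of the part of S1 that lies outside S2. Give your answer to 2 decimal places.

|S1| = 15, |S1∩S2| = 8.
|S1 ∖ S2| = |S1| − |S1∩S2| = 15 − 8 = 7.00.

7.00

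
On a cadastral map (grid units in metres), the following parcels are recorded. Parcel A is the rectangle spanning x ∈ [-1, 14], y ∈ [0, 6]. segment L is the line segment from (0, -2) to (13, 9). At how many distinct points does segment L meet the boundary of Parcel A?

The segment meets the boundary at (9.455,6), (2.364,0).

2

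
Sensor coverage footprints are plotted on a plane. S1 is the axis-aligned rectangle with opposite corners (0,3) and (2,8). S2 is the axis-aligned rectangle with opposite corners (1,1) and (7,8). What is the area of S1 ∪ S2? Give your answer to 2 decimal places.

47.00

By inclusion–exclusion:
Individual areas: |S1| = 10, |S2| = 42.
|S1∩S2|: x∈[1,2], y∈[3,8] → 1·5 = 5.
|S1 ∪ S2| = 52 − 5 = 47.00.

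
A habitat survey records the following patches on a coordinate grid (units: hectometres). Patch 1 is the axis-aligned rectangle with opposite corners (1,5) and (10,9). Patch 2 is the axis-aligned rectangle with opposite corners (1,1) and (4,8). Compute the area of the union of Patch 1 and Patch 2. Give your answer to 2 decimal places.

48.00

By inclusion–exclusion:
Individual areas: |Patch 1| = 36, |Patch 2| = 21.
|Patch 1∩Patch 2|: x∈[1,4], y∈[5,8] → 3·3 = 9.
|Patch 1 ∪ Patch 2| = 57 − 9 = 48.00.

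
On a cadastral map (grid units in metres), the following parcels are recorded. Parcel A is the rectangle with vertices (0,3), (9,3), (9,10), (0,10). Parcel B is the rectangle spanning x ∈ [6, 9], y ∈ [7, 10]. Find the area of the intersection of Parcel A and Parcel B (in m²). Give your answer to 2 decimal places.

|Parcel A∩Parcel B|: x∈[6,9], y∈[7,10] → 3·3 = 9.

9.00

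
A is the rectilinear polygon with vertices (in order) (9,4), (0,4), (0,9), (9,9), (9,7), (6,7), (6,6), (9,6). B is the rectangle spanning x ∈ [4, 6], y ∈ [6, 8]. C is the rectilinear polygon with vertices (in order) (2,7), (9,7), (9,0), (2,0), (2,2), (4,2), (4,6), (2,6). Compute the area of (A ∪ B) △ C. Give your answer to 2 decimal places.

55.00

|A ∪ B| = 42.
|(A ∪ B) ∩ C| = 14.
|(A ∪ B) △ C| = 42 + 41 − 28 = 55.00.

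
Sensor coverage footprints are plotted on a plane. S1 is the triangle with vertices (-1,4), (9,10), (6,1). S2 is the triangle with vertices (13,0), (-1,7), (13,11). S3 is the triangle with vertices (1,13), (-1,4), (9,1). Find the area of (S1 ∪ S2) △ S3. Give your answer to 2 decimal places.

|S1 ∪ S2| = 93.0807.
|(S1 ∪ S2) ∩ S3| = 30.4314.
|(S1 ∪ S2) △ S3| = 93.0807 + 48 − 60.8628 = 80.22.

80.22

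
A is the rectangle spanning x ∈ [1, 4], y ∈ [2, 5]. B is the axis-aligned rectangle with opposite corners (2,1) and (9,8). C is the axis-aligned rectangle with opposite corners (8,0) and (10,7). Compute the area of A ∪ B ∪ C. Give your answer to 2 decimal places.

By inclusion–exclusion:
Individual areas: |A| = 9, |B| = 49, |C| = 14.
|A∩B|: x∈[2,4], y∈[2,5] → 2·3 = 6.
|A∩C| = 0 (no overlap).
|B∩C|: x∈[8,9], y∈[1,7] → 1·6 = 6.
|A∩B∩C| = 0.
|A ∪ B ∪ C| = 72 − 12 + 0 = 60.00.

60.00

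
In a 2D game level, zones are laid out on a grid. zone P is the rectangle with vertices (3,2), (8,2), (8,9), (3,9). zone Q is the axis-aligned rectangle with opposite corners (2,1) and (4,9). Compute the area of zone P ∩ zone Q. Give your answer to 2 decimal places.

|zone P∩zone Q|: x∈[3,4], y∈[2,9] → 1·7 = 7.

7.00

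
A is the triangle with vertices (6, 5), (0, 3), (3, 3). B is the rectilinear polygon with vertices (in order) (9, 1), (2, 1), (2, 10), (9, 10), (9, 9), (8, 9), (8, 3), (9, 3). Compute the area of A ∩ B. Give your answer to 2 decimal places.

2.33

The intersection is the polygon with vertices (6,5), (3,3), (2,3), (2,3.667).
By the shoelace formula its area is 2.33.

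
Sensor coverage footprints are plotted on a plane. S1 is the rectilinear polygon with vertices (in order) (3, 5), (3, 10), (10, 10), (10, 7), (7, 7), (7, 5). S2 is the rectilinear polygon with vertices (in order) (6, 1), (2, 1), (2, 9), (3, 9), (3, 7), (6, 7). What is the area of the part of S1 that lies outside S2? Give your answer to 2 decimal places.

23.00

|S1| = 29, |S1∩S2| = 6.
|S1 ∖ S2| = |S1| − |S1∩S2| = 29 − 6 = 23.00.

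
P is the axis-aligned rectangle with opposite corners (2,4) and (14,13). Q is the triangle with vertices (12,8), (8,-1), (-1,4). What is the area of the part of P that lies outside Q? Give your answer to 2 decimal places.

|P| = 108, |P∩Q| = 21.0598.
|P ∖ Q| = |P| − |P∩Q| = 108 − 21.0598 = 86.94.

86.94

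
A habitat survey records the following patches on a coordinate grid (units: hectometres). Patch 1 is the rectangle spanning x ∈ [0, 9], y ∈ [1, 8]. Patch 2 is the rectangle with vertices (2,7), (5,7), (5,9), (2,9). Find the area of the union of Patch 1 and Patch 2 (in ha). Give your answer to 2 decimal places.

66.00

By inclusion–exclusion:
Individual areas: |Patch 1| = 63, |Patch 2| = 6.
|Patch 1∩Patch 2|: x∈[2,5], y∈[7,8] → 3·1 = 3.
|Patch 1 ∪ Patch 2| = 69 − 3 = 66.00.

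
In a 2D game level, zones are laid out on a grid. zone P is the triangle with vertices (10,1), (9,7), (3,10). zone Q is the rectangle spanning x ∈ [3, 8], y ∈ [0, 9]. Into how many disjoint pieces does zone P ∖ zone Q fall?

2

zone P ∖ zone Q splits into 2 disjoint pieces (area 6.6786, area 0.6111).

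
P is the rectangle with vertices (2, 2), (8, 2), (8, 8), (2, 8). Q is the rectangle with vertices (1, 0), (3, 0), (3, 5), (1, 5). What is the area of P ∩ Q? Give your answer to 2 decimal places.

3.00

|P∩Q|: x∈[2,3], y∈[2,5] → 1·3 = 3.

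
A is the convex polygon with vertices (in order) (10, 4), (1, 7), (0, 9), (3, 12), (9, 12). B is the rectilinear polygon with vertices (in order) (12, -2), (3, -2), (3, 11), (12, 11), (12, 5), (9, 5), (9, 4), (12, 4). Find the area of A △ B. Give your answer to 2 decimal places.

|A| = 54, |B| = 114, |A∩B| = 37.
|A △ B| = |A| + |B| − 2·|A∩B| = 54 + 114 − 74 = 94.00.

94.00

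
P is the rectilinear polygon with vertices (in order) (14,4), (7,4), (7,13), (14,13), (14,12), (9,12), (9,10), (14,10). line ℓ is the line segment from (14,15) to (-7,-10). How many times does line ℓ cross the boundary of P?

4

The segment meets the boundary at (7,6.667), (9.8,10), (12.32,13), (11.48,12).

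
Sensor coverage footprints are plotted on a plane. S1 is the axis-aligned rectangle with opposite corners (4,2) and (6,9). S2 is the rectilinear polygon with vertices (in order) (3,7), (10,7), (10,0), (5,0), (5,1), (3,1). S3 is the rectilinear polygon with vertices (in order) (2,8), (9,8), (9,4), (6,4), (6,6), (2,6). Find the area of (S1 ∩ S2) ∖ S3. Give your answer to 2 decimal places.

8.00

|S1 ∩ S2| = 10.
|(S1 ∩ S2) ∩ S3| = 2.
|(S1 ∩ S2) ∖ S3| = 10 − 2 = 8.00.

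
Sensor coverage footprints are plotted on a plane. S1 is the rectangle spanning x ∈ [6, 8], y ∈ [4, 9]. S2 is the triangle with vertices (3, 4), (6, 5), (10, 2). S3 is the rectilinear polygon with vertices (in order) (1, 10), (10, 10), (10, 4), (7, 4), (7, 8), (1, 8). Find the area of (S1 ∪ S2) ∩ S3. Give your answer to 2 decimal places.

The region (S1 ∪ S2) ∩ S3 is the polygon with vertices (8,9), (8,4), (7.333,4), (7,4), (7,8), (6,8), (6,9).
By the shoelace formula its area is 6.00.

6.00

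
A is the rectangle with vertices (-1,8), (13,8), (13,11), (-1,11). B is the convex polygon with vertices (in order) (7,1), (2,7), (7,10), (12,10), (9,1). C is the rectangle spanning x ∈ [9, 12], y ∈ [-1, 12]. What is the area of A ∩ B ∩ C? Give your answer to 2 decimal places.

5.33

The intersection is the polygon with vertices (12,10), (11.333,8), (9,8), (9,10).
By the shoelace formula its area is 5.33.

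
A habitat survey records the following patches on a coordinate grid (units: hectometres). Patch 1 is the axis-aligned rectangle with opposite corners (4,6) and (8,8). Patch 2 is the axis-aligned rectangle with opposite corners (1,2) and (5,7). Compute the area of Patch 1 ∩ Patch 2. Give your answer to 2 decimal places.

1.00

|Patch 1∩Patch 2|: x∈[4,5], y∈[6,7] → 1·1 = 1.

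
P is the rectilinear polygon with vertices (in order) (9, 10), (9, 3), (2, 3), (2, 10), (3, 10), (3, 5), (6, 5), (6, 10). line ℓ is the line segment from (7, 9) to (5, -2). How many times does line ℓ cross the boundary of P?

The segment meets the boundary at (5.909,3).

1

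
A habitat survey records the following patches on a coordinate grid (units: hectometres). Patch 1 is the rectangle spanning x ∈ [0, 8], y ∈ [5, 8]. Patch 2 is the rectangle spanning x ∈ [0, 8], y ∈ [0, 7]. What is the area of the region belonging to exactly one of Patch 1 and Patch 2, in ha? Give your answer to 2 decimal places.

48.00

|Patch 1∩Patch 2|: x∈[0,8], y∈[5,7] → 8·2 = 16.
|Patch 1 △ Patch 2| = |Patch 1| + |Patch 2| − 2·|Patch 1∩Patch 2| = 24 + 56 − 32 = 48.00.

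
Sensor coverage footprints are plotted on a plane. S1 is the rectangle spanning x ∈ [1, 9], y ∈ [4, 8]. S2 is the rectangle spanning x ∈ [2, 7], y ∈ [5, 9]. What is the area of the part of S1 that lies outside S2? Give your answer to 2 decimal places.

17.00

|S1∩S2|: x∈[2,7], y∈[5,8] → 5·3 = 15.
|S1| = 32.
|S1 ∖ S2| = |S1| − |S1∩S2| = 32 − 15 = 17.00.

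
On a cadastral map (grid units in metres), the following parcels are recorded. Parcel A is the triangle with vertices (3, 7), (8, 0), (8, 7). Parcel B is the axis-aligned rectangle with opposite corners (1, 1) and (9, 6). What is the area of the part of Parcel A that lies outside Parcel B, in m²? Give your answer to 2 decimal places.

|Parcel A| = 17.5, |Parcel A∩Parcel B| = 12.5.
|Parcel A ∖ Parcel B| = |Parcel A| − |Parcel A∩Parcel B| = 17.5 − 12.5 = 5.00.

5.00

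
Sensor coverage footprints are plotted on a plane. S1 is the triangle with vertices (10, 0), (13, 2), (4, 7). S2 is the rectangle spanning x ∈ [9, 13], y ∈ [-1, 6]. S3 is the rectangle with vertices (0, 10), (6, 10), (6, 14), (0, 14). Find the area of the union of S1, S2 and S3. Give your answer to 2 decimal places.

By inclusion–exclusion:
Individual areas: |S1| = 16.5, |S2| = 28, |S3| = 24.
|S1∩S2| = 8.8611.
|S1∩S3| = 0.
|S2∩S3| = 0 (no overlap).
|S1∩S2∩S3| = 0.
|S1 ∪ S2 ∪ S3| = 68.5 − 8.8611 + 0 = 59.64.

59.64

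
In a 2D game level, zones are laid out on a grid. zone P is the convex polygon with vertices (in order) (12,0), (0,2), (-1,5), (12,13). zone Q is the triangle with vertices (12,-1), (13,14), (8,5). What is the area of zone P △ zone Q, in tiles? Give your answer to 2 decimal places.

82.45

|zone P| = 101.5, |zone Q| = 33, |zone P∩zone Q| = 26.025.
|zone P △ zone Q| = |zone P| + |zone Q| − 2·|zone P∩zone Q| = 101.5 + 33 − 52.05 = 82.45.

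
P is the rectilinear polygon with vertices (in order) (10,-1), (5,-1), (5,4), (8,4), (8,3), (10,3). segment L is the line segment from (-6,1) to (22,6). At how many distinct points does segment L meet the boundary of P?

2

The segment meets the boundary at (8,3.5), (5,2.964).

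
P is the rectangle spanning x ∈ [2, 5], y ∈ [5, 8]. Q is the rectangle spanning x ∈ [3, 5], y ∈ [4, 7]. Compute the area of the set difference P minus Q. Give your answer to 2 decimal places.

|P∩Q|: x∈[3,5], y∈[5,7] → 2·2 = 4.
|P| = 9.
|P ∖ Q| = |P| − |P∩Q| = 9 − 4 = 5.00.

5.00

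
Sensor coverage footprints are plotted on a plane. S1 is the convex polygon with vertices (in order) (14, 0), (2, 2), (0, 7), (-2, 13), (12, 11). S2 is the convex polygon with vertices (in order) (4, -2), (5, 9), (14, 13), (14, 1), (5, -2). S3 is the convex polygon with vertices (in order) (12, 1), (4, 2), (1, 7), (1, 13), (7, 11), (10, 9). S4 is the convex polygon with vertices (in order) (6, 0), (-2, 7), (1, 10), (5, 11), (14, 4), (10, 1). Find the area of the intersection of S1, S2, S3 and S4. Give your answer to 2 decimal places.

44.26

The intersection is the polygon with vertices (6.636,9.727), (10.586,6.655), (11.684,2.263), (10.286,1.214), (4.36,1.955), (5,9).
By the shoelace formula its area is 44.26.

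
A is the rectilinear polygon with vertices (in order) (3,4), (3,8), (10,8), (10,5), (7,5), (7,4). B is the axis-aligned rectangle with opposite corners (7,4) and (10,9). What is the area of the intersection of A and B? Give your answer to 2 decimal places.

9.00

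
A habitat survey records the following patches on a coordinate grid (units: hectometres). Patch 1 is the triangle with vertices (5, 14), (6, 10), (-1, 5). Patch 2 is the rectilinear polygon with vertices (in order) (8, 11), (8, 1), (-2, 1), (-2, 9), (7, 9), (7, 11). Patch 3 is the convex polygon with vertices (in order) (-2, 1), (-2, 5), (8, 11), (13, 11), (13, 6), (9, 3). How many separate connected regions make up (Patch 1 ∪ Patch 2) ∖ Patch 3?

3

(Patch 1 ∪ Patch 2) ∖ Patch 3 splits into 3 disjoint pieces (area 23.9667, area 0.3, area 9.0909).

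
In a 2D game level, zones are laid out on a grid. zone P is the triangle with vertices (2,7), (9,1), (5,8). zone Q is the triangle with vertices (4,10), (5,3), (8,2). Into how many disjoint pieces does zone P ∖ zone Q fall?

zone P ∖ zone Q splits into 2 disjoint pieces (area 3.8187, area 1.5909).

2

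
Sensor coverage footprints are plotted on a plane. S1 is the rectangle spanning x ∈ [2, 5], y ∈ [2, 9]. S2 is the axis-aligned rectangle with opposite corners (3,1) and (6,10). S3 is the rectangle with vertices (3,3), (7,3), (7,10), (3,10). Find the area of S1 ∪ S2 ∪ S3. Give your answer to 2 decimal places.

By inclusion–exclusion:
Individual areas: |S1| = 21, |S2| = 27, |S3| = 28.
|S1∩S2|: x∈[3,5], y∈[2,9] → 2·7 = 14.
|S1∩S3|: x∈[3,5], y∈[3,9] → 2·6 = 12.
|S2∩S3|: x∈[3,6], y∈[3,10] → 3·7 = 21.
|S1∩S2∩S3| = 12.
|S1 ∪ S2 ∪ S3| = 76 − 47 + 12 = 41.00.

41.00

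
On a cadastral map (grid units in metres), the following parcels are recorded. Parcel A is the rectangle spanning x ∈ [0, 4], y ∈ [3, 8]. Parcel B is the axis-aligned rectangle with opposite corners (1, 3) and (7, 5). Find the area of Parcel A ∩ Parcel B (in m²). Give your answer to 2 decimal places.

|Parcel A∩Parcel B|: x∈[1,4], y∈[3,5] → 3·2 = 6.

6.00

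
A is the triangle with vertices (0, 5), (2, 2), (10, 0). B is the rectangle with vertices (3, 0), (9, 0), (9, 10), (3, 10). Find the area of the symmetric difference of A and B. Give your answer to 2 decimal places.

58.00

|A| = 10, |B| = 60, |A∩B| = 6.
|A △ B| = |A| + |B| − 2·|A∩B| = 10 + 60 − 12 = 58.00.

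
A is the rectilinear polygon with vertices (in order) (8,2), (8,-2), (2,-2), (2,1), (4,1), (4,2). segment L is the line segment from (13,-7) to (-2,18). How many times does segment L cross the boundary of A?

2

The segment meets the boundary at (7.6,2), (8,1.333).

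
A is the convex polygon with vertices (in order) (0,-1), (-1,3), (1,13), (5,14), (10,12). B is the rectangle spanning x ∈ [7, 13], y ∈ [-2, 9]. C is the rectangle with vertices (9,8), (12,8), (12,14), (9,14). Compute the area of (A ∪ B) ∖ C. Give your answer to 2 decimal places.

140.84

|A ∪ B| = 144.6885.
|(A ∪ B) ∩ C| = 3.85.
|(A ∪ B) ∖ C| = 144.6885 − 3.85 = 140.84.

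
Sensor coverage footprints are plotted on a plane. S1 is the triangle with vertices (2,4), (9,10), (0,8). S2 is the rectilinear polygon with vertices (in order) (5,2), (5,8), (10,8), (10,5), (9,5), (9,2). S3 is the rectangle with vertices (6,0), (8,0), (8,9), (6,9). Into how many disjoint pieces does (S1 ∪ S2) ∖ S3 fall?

2

(S1 ∪ S2) ∖ S3 splits into 2 disjoint pieces (area 23.5595, area 9).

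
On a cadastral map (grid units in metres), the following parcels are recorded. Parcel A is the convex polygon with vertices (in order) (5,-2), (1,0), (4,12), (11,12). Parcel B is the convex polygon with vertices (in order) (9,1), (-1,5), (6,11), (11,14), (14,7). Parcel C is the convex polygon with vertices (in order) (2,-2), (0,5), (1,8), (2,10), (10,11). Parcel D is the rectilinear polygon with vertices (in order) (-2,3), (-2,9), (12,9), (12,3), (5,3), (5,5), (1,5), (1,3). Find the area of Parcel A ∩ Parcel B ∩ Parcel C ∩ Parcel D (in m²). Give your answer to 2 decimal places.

The intersection is the polygon with vertices (5.077,3), (5,3), (5,5), (2.25,5), (3.136,8.546), (3.667,9), (8.769,9).
By the shoelace formula its area is 20.44.

20.44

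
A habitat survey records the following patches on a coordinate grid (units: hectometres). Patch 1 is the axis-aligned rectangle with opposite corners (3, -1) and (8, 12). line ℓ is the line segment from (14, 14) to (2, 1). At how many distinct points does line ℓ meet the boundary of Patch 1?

2

The segment meets the boundary at (3,2.083), (8,7.5).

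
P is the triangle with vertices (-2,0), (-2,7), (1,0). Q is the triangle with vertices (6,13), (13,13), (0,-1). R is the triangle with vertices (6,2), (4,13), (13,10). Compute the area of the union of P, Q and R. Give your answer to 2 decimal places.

82.34

By inclusion–exclusion:
Individual areas: |P| = 10.5, |Q| = 49, |R| = 46.5.
|P∩Q| = 0.1886.
|P∩R| = 0.
|Q∩R| = 23.4713.
|P∩Q∩R| = 0.
|P ∪ Q ∪ R| = 106 − 23.6599 + 0 = 82.34.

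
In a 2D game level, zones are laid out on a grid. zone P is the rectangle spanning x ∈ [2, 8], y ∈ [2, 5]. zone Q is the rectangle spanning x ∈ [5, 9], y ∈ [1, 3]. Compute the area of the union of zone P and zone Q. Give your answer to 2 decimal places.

By inclusion–exclusion:
Individual areas: |zone P| = 18, |zone Q| = 8.
|zone P∩zone Q|: x∈[5,8], y∈[2,3] → 3·1 = 3.
|zone P ∪ zone Q| = 26 − 3 = 23.00.

23.00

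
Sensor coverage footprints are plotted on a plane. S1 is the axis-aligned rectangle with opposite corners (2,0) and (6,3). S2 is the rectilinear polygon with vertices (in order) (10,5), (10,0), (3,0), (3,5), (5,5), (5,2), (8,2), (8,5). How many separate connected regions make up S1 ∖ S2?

2

S1 ∖ S2 splits into 2 disjoint pieces (area 1, area 3).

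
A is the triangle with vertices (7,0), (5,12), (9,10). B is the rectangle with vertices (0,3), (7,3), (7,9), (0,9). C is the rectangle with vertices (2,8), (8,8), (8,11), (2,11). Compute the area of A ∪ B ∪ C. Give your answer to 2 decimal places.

64.92

By inclusion–exclusion:
Individual areas: |A| = 22, |B| = 42, |C| = 18.
|A∩B| = 6.
|A∩C| = 7.5.
|B∩C|: x∈[2,7], y∈[8,9] → 5·1 = 5.
|A∩B∩C| = 1.4167.
|A ∪ B ∪ C| = 82 − 18.5 + 1.4167 = 64.92.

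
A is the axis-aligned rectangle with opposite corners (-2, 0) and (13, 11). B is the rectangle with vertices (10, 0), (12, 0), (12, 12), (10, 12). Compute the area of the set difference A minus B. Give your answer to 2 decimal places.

|A∩B|: x∈[10,12], y∈[0,11] → 2·11 = 22.
|A| = 165.
|A ∖ B| = |A| − |A∩B| = 165 − 22 = 143.00.

143.00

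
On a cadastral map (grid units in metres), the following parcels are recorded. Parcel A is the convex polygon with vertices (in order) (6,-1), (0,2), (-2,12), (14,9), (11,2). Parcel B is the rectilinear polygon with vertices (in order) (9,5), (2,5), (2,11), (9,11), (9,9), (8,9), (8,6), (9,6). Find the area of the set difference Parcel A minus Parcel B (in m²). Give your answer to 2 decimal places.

96.01

|Parcel A| = 132, |Parcel A∩Parcel B| = 35.9896.
|Parcel A ∖ Parcel B| = |Parcel A| − |Parcel A∩Parcel B| = 132 − 35.9896 = 96.01.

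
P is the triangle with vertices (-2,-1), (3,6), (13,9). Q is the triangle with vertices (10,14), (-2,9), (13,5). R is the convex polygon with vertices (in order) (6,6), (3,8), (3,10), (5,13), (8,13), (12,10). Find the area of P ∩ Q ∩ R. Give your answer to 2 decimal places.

The intersection is the polygon with vertices (5.941,6.882), (8.454,7.636), (6.929,6.619).
By the shoelace formula its area is 0.70.

0.70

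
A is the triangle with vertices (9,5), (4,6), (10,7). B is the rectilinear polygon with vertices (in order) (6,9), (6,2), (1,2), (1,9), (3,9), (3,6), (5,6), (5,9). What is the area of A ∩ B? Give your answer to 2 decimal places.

The intersection is the polygon with vertices (4,6), (5,6), (5,6.167), (6,6.333), (6,5.6).
By the shoelace formula its area is 0.65.

0.65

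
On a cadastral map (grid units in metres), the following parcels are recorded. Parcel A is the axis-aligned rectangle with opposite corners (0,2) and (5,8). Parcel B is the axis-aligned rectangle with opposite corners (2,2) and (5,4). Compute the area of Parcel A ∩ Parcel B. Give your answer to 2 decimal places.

6.00

|Parcel A∩Parcel B|: x∈[2,5], y∈[2,4] → 3·2 = 6.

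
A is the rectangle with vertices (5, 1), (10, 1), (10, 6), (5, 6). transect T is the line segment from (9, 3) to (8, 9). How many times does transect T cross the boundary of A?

1

The segment meets the boundary at (8.5,6).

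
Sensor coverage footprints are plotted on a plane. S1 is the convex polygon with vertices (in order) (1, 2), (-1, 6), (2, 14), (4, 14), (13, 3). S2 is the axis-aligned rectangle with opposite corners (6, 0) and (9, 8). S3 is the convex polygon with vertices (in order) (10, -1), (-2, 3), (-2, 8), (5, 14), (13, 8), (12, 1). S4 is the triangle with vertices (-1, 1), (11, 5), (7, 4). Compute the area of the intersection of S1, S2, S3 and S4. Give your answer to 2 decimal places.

0.81

The intersection is the polygon with vertices (6,3.625), (7,4), (9,4.5), (9,4.333), (6,3.333).
By the shoelace formula its area is 0.81.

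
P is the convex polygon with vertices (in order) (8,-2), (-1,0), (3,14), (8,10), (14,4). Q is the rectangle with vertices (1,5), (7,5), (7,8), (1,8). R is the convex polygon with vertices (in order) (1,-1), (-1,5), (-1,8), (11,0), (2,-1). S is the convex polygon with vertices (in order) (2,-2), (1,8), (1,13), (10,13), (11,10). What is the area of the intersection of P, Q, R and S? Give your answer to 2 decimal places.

The intersection is the polygon with vertices (3.5,5), (1.3,5), (1.143,6.571).
By the shoelace formula its area is 1.73.

1.73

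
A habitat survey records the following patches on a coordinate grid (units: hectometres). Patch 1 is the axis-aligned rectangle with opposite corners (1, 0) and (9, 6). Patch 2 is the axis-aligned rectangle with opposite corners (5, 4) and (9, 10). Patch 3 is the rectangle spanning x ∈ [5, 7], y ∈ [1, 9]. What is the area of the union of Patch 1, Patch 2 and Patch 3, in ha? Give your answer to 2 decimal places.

By inclusion–exclusion:
Individual areas: |Patch 1| = 48, |Patch 2| = 24, |Patch 3| = 16.
|Patch 1∩Patch 2|: x∈[5,9], y∈[4,6] → 4·2 = 8.
|Patch 1∩Patch 3|: x∈[5,7], y∈[1,6] → 2·5 = 10.
|Patch 2∩Patch 3|: x∈[5,7], y∈[4,9] → 2·5 = 10.
|Patch 1∩Patch 2∩Patch 3| = 4.
|Patch 1 ∪ Patch 2 ∪ Patch 3| = 88 − 28 + 4 = 64.00.

64.00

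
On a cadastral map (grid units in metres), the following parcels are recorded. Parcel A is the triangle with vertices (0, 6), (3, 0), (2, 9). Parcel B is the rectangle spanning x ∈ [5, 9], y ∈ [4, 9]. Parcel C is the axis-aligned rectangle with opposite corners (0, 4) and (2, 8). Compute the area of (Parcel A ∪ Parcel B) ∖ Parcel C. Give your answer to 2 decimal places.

24.83

|Parcel A ∪ Parcel B| = 30.5.
|(Parcel A ∪ Parcel B) ∩ Parcel C| = 5.6667.
|(Parcel A ∪ Parcel B) ∖ Parcel C| = 30.5 − 5.6667 = 24.83.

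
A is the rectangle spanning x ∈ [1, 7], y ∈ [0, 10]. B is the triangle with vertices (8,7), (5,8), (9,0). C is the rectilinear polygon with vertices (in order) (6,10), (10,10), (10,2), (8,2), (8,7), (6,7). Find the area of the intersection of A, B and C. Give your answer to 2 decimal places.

0.50

The intersection is the polygon with vertices (7,7.333), (7,7), (6,7), (6,7.667).
By the shoelace formula its area is 0.50.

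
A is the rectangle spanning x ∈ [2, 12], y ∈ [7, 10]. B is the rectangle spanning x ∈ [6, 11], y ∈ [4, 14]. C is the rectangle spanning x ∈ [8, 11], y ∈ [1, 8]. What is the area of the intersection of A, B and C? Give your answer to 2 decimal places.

The intersection is the polygon with vertices (11,7), (8,7), (8,8), (11,8).
By the shoelace formula its area is 3.00.

3.00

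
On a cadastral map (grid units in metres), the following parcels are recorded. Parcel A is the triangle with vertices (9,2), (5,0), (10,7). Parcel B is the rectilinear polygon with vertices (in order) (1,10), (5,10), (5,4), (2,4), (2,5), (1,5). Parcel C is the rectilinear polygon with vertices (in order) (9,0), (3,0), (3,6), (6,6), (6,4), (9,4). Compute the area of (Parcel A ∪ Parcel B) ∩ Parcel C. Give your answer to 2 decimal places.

|Parcel A ∪ Parcel B| = 32.
|(Parcel A ∪ Parcel B) ∩ Parcel C| = 10.29.

10.29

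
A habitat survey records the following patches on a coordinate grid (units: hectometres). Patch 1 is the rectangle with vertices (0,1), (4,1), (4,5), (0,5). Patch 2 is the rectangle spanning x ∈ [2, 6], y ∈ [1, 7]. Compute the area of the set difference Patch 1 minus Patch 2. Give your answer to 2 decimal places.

8.00

|Patch 1∩Patch 2|: x∈[2,4], y∈[1,5] → 2·4 = 8.
|Patch 1| = 16.
|Patch 1 ∖ Patch 2| = |Patch 1| − |Patch 1∩Patch 2| = 16 − 8 = 8.00.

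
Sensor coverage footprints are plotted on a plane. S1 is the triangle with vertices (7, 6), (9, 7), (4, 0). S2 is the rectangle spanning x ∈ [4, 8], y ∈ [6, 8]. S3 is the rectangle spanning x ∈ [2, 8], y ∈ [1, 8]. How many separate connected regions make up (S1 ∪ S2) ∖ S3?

2

(S1 ∪ S2) ∖ S3 splits into 2 disjoint pieces (area 0.45, area 0.1071).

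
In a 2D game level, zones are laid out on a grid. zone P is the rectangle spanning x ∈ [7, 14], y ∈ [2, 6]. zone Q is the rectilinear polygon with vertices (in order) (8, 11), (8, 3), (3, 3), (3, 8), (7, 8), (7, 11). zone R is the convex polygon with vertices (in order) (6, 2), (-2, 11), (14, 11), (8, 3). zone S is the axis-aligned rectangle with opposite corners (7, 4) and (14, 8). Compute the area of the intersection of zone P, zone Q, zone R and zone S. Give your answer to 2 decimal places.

The intersection is the polygon with vertices (8,4), (7,4), (7,6), (8,6).
By the shoelace formula its area is 2.00.

2.00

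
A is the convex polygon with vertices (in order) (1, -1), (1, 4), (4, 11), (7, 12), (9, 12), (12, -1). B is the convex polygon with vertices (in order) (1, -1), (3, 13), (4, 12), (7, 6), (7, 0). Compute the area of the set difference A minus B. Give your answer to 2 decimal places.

58.89

|A| = 108.5, |A∩B| = 49.6071.
|A ∖ B| = |A| − |A∩B| = 108.5 − 49.6071 = 58.89.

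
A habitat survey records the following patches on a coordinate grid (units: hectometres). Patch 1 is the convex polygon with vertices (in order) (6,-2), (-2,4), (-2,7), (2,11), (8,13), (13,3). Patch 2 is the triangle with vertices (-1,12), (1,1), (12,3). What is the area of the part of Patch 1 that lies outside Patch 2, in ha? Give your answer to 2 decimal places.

|Patch 1| = 136.5, |Patch 1∩Patch 2| = 58.6425.
|Patch 1 ∖ Patch 2| = |Patch 1| − |Patch 1∩Patch 2| = 136.5 − 58.6425 = 77.86.

77.86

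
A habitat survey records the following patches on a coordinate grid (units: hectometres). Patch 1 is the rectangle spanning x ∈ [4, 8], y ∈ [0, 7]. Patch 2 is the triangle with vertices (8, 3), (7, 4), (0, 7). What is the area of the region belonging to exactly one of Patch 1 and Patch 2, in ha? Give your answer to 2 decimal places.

|Patch 1| = 28, |Patch 2| = 2, |Patch 1∩Patch 2| = 1.4286.
|Patch 1 △ Patch 2| = |Patch 1| + |Patch 2| − 2·|Patch 1∩Patch 2| = 28 + 2 − 2.8571 = 27.14.

27.14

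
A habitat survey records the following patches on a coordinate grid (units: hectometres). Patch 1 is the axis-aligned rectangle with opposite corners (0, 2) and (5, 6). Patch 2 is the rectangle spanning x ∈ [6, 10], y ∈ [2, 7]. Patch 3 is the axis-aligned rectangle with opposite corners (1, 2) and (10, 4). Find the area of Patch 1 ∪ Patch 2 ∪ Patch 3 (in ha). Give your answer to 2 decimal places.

42.00

By inclusion–exclusion:
Individual areas: |Patch 1| = 20, |Patch 2| = 20, |Patch 3| = 18.
|Patch 1∩Patch 2| = 0 (no overlap).
|Patch 1∩Patch 3|: x∈[1,5], y∈[2,4] → 4·2 = 8.
|Patch 2∩Patch 3|: x∈[6,10], y∈[2,4] → 4·2 = 8.
|Patch 1∩Patch 2∩Patch 3| = 0.
|Patch 1 ∪ Patch 2 ∪ Patch 3| = 58 − 16 + 0 = 42.00.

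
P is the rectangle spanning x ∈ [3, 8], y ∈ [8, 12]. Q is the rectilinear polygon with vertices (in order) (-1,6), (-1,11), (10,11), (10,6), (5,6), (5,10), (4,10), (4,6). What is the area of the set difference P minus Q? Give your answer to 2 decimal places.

|P| = 20, |P∩Q| = 13.
|P ∖ Q| = |P| − |P∩Q| = 20 − 13 = 7.00.

7.00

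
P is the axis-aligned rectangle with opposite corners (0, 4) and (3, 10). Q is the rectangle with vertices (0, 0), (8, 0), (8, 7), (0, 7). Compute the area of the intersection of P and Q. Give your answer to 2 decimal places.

9.00

|P∩Q|: x∈[0,3], y∈[4,7] → 3·3 = 9.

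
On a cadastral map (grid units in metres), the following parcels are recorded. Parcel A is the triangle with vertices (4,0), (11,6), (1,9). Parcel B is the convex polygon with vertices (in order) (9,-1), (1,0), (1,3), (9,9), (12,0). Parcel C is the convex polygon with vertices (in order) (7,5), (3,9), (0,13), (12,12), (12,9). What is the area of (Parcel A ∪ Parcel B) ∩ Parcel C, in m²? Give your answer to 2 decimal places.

The region (Parcel A ∪ Parcel B) ∩ Parcel C is the polygon with vertices (6.714,7.286), (9,9), (9.632,7.105), (7,5), (3.857,8.143).
By the shoelace formula its area is 9.16.

9.16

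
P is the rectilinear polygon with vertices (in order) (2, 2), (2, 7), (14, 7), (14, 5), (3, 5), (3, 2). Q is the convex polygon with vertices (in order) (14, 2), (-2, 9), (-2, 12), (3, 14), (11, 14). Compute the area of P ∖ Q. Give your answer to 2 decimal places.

|P| = 27, |P∩Q| = 16.2857.
|P ∖ Q| = |P| − |P∩Q| = 27 − 16.2857 = 10.71.

10.71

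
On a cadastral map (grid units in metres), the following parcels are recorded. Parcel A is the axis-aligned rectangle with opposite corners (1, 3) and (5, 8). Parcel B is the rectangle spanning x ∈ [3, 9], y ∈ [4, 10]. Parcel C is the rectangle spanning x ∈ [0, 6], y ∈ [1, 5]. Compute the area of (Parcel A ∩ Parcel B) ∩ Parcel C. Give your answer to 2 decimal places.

2.00

The region (Parcel A ∩ Parcel B) ∩ Parcel C is the polygon with vertices (5,4), (3,4), (3,5), (5,5).
By the shoelace formula its area is 2.00.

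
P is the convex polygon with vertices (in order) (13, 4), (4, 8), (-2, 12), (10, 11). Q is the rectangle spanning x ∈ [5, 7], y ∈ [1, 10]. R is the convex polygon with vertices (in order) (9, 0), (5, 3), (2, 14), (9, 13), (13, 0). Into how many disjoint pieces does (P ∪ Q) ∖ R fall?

3

(P ∪ Q) ∖ R splits into 3 disjoint pieces (area 2.5, area 7.5366, area 5.2702).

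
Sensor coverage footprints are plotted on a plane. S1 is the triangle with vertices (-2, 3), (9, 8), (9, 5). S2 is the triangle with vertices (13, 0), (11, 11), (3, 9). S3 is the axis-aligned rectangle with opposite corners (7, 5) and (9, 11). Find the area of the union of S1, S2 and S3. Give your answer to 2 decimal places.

57.76

By inclusion–exclusion:
Individual areas: |S1| = 16.5, |S2| = 46, |S3| = 12.
|S1∩S2| = 6.2404.
|S1∩S3| = 5.0909.
|S2∩S3| = 10.4111.
|S1∩S2∩S3| = 5.002.
|S1 ∪ S2 ∪ S3| = 74.5 − 21.7424 + 5.002 = 57.76.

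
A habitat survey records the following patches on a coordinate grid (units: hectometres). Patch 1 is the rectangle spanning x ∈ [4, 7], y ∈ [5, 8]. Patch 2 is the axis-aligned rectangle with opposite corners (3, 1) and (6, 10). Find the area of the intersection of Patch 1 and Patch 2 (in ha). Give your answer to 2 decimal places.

|Patch 1∩Patch 2|: x∈[4,6], y∈[5,8] → 2·3 = 6.

6.00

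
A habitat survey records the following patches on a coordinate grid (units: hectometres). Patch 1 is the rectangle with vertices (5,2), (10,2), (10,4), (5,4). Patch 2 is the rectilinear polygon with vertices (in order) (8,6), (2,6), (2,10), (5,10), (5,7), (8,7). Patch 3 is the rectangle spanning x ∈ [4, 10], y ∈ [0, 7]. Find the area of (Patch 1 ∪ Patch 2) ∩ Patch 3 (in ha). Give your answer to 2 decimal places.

|Patch 1 ∪ Patch 2| = 25.
|(Patch 1 ∪ Patch 2) ∩ Patch 3| = 14.00.

14.00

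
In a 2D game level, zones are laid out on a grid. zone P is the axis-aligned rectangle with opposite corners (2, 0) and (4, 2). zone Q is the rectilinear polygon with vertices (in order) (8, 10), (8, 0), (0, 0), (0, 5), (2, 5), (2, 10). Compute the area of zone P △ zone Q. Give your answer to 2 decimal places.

66.00

|zone P| = 4, |zone Q| = 70, |zone P∩zone Q| = 4.
|zone P △ zone Q| = |zone P| + |zone Q| − 2·|zone P∩zone Q| = 4 + 70 − 8 = 66.00.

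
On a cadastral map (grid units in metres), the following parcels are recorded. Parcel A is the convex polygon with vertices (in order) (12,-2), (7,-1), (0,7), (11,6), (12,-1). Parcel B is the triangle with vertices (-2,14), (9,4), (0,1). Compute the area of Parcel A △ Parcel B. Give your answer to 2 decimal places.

78.57

|Parcel A| = 60.5, |Parcel B| = 61.5, |Parcel A∩Parcel B| = 21.7155.
|Parcel A △ Parcel B| = |Parcel A| + |Parcel B| − 2·|Parcel A∩Parcel B| = 60.5 + 61.5 − 43.4311 = 78.57.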